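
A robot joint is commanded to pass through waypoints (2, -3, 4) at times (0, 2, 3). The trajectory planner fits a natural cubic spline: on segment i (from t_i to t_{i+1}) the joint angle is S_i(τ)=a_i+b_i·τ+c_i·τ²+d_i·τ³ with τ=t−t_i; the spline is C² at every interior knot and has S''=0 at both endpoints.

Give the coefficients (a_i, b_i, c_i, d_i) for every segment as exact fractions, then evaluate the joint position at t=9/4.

  seg 0: a=2 b=-17/3 c=0 d=19/24
  seg 1: a=-3 b=23/6 c=19/4 d=-19/12
S(9/4) = -453/256

Δ: Δ0=-5/2, Δ1=7
row 1: diag=6, rhs=57; c'=1/6, d'=19/2
back: M1=19/2
M: M0=0, M1=19/2, M2=0
seg 0: a=2, c=M0/2=0, d=(M1−M0)/(6·2)=19/24, b=Δ0−h0·(2M0+M1)/6=-17/3
seg 1: a=-3, c=M1/2=19/4, d=(M2−M1)/(6·1)=-19/12, b=Δ1−h1·(2M1+M2)/6=23/6
t_q=9/4 → seg 1, τ=1/4; S=-3+23/6·τ+19/4·τ²+-19/12·τ³=-453/256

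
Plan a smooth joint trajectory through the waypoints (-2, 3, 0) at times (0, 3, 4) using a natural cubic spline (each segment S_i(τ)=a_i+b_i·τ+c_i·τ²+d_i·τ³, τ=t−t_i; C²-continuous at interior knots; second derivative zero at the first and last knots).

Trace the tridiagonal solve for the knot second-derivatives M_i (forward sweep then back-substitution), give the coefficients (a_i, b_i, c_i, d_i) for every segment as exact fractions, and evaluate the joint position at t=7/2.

Δ: Δ0=5/3, Δ1=-3
row 1: diag=8, rhs=-28; c'=1/8, d'=-7/2
back: M1=-7/2
M: M0=0, M1=-7/2, M2=0
seg 0: a=-2, c=M0/2=0, d=(M1−M0)/(6·3)=-7/36, b=Δ0−h0·(2M0+M1)/6=41/12
seg 1: a=3, c=M1/2=-7/4, d=(M2−M1)/(6·1)=7/12, b=Δ1−h1·(2M1+M2)/6=-11/6
t_q=7/2 → seg 1, τ=1/2; S=3+-11/6·τ+-7/4·τ²+7/12·τ³=55/32

  seg 0: a=-2 b=41/12 c=0 d=-7/36
  seg 1: a=3 b=-11/6 c=-7/4 d=7/12
S(7/2) = 55/32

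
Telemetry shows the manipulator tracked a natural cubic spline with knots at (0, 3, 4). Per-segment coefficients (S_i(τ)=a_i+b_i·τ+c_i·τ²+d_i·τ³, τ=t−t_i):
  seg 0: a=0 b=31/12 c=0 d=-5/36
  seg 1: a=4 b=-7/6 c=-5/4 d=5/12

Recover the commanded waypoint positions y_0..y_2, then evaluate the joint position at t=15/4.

y_0=0 y_1=4 y_2=2
S(15/4) = 665/256

y_0 = S_0(0) = a_0 = 0
y_1 = S_1(0) = a_1 = 4
y_2 = S_1(1) = 2
t_q=15/4 is in segment 1 (τ=3/4); S_1(τ)=665/256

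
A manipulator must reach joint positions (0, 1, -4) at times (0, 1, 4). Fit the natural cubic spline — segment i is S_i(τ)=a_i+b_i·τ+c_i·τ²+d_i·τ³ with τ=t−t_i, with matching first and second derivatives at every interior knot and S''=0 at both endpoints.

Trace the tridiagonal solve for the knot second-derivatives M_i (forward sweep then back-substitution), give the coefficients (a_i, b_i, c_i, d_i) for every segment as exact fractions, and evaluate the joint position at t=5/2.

Δ: Δ0=1, Δ1=-5/3
row 1: diag=8, rhs=-16; c'=3/8, d'=-2
back: M1=-2
M: M0=0, M1=-2, M2=0
seg 0: a=0, c=M0/2=0, d=(M1−M0)/(6·1)=-1/3, b=Δ0−h0·(2M0+M1)/6=4/3
seg 1: a=1, c=M1/2=-1, d=(M2−M1)/(6·3)=1/9, b=Δ1−h1·(2M1+M2)/6=1/3
t_q=5/2 → seg 1, τ=3/2; S=1+1/3·τ+-1·τ²+1/9·τ³=-3/8

  seg 0: a=0 b=4/3 c=0 d=-1/3
  seg 1: a=1 b=1/3 c=-1 d=1/9
S(5/2) = -3/8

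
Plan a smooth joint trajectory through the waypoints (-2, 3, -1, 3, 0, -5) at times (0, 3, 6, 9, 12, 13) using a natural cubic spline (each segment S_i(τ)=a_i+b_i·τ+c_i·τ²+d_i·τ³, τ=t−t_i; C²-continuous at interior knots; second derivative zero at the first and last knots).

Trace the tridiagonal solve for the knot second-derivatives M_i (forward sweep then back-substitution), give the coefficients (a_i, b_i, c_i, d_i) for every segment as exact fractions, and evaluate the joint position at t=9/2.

  seg 0: a=-2 b=3239/1209 c=0 d=-136/1209
  seg 1: a=3 b=-433/1209 c=-408/403 d=277/1209
  seg 2: a=-1 b=-298/1209 c=423/403 d=-1897/10881
  seg 3: a=3 b=125/93 c=-628/1209 d=-950/10881
  seg 4: a=0 b=-4993/1209 c=-526/403 d=526/1209
S(9/2) = 3089/3224

Δ: Δ0=5/3, Δ1=-4/3, Δ2=4/3, Δ3=-1, Δ4=-5
row 1: diag=12, rhs=-18; c'=1/4, d'=-3/2
row 2: denom=12−3·1/4=45/4; d'=(16−3·-3/2)/(45/4)=82/45
row 3: denom=12−3·4/15=56/5; d'=(-14−3·82/45)/(56/5)=-73/42
row 4: denom=8−3·15/56=403/56; d'=(-24−3·-73/42)/(403/56)=-1052/403
back: M4=-1052/403
back: M3=-73/42−15/56·-1052/403=-1256/1209
back: M2=82/45−4/15·-1256/1209=846/403
back: M1=-3/2−1/4·846/403=-816/403
M: M0=0, M1=-816/403, M2=846/403, M3=-1256/1209, M4=-1052/403, M5=0
seg 0: a=-2, c=M0/2=0, d=(M1−M0)/(6·3)=-136/1209, b=Δ0−h0·(2M0+M1)/6=3239/1209
seg 1: a=3, c=M1/2=-408/403, d=(M2−M1)/(6·3)=277/1209, b=Δ1−h1·(2M1+M2)/6=-433/1209
seg 2: a=-1, c=M2/2=423/403, d=(M3−M2)/(6·3)=-1897/10881, b=Δ2−h2·(2M2+M3)/6=-298/1209
seg 3: a=3, c=M3/2=-628/1209, d=(M4−M3)/(6·3)=-950/10881, b=Δ3−h3·(2M3+M4)/6=125/93
seg 4: a=0, c=M4/2=-526/403, d=(M5−M4)/(6·1)=526/1209, b=Δ4−h4·(2M4+M5)/6=-4993/1209
t_q=9/2 → seg 1, τ=3/2; S=3+-433/1209·τ+-408/403·τ²+277/1209·τ³=3089/3224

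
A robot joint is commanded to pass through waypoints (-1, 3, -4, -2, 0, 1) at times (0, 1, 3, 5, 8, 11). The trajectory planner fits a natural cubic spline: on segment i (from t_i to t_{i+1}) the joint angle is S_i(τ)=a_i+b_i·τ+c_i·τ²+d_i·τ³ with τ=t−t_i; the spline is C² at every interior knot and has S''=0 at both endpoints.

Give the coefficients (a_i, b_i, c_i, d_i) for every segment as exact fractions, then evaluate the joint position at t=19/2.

Δ: Δ0=4, Δ1=-7/2, Δ2=1, Δ3=2/3, Δ4=1/3
row 1: diag=6, rhs=-45; c'=1/3, d'=-15/2
row 2: denom=8−2·1/3=22/3; d'=(27−2·-15/2)/(22/3)=63/11
row 3: denom=10−2·3/11=104/11; d'=(-2−2·63/11)/(104/11)=-37/26
row 4: denom=12−3·33/104=1149/104; d'=(-2−3·-37/26)/(1149/104)=236/1149
back: M4=236/1149
back: M3=-37/26−33/104·236/1149=-570/383
back: M2=63/11−3/11·-570/383=2349/383
back: M1=-15/2−1/3·2349/383=-7311/766
M: M0=0, M1=-7311/766, M2=2349/383, M3=-570/383, M4=236/1149, M5=0
seg 0: a=-1, c=M0/2=0, d=(M1−M0)/(6·1)=-2437/1532, b=Δ0−h0·(2M0+M1)/6=8565/1532
seg 1: a=3, c=M1/2=-7311/1532, d=(M2−M1)/(6·2)=4003/3064, b=Δ1−h1·(2M1+M2)/6=627/766
seg 2: a=-4, c=M2/2=2349/766, d=(M3−M2)/(6·2)=-973/1532, b=Δ2−h2·(2M2+M3)/6=-993/383
seg 3: a=-2, c=M3/2=-285/383, d=(M4−M3)/(6·3)=973/10341, b=Δ3−h3·(2M3+M4)/6=786/383
seg 4: a=0, c=M4/2=118/1149, d=(M5−M4)/(6·3)=-118/10341, b=Δ4−h4·(2M4+M5)/6=49/383
t_q=19/2 → seg 4, τ=3/2; S=0+49/383·τ+118/1149·τ²+-118/10341·τ³=589/1532

  seg 0: a=-1 b=8565/1532 c=0 d=-2437/1532
  seg 1: a=3 b=627/766 c=-7311/1532 d=4003/3064
  seg 2: a=-4 b=-993/383 c=2349/766 d=-973/1532
  seg 3: a=-2 b=786/383 c=-285/383 d=973/10341
  seg 4: a=0 b=49/383 c=118/1149 d=-118/10341
S(19/2) = 589/1532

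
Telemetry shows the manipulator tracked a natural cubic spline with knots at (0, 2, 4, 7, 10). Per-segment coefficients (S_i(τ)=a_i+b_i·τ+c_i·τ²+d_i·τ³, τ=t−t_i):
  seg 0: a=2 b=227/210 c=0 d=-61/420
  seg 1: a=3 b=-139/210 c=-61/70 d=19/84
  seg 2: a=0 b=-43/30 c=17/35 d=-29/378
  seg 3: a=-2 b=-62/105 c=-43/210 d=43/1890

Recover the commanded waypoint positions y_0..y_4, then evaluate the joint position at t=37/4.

y_0=2 y_1=3 y_2=0 y_3=-2 y_4=-5
S(37/4) = -3679/896

y_0 = S_0(0) = a_0 = 2
y_1 = S_1(0) = a_1 = 3
y_2 = S_2(0) = a_2 = 0
y_3 = S_3(0) = a_3 = -2
y_4 = S_3(3) = -5
t_q=37/4 is in segment 3 (τ=9/4); S_3(τ)=-3679/896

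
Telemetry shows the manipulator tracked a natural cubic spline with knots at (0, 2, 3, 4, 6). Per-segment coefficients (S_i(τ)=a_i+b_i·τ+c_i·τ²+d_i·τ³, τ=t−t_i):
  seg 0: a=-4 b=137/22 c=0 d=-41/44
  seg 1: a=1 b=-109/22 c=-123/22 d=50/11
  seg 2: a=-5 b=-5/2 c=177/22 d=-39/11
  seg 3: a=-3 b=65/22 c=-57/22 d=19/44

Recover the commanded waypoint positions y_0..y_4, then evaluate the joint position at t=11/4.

y_0=-4 y_1=1 y_2=-5 y_3=-3 y_4=-4
S(11/4) = -347/88

y_0 = S_0(0) = a_0 = -4
y_1 = S_1(0) = a_1 = 1
y_2 = S_2(0) = a_2 = -5
y_3 = S_3(0) = a_3 = -3
y_4 = S_3(2) = -4
t_q=11/4 is in segment 1 (τ=3/4); S_1(τ)=-347/88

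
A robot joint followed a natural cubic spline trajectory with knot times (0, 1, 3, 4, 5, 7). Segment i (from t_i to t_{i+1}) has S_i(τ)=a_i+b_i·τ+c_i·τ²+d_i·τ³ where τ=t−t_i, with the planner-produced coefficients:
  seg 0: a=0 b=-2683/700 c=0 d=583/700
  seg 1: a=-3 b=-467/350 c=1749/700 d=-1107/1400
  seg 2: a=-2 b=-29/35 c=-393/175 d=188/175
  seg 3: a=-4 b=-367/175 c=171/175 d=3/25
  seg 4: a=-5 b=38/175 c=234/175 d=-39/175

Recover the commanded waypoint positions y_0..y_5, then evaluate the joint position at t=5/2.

y_0=0 y_1=-3 y_2=-2 y_3=-4 y_4=-5 y_5=-1
S(5/2) = -22941/11200

y_0 = S_0(0) = a_0 = 0
y_1 = S_1(0) = a_1 = -3
y_2 = S_2(0) = a_2 = -2
y_3 = S_3(0) = a_3 = -4
y_4 = S_4(0) = a_4 = -5
y_5 = S_4(2) = -1
t_q=5/2 is in segment 1 (τ=3/2); S_1(τ)=-22941/11200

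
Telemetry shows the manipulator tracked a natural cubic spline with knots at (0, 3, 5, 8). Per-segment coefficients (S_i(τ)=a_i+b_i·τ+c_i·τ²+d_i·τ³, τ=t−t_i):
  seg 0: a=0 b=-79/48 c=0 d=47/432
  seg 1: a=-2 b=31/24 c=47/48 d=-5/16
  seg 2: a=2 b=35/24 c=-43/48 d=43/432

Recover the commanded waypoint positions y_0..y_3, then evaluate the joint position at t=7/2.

y_0=0 y_1=-2 y_2=2 y_3=1
S(7/2) = -147/128

y_0 = S_0(0) = a_0 = 0
y_1 = S_1(0) = a_1 = -2
y_2 = S_2(0) = a_2 = 2
y_3 = S_2(3) = 1
t_q=7/2 is in segment 1 (τ=1/2); S_1(τ)=-147/128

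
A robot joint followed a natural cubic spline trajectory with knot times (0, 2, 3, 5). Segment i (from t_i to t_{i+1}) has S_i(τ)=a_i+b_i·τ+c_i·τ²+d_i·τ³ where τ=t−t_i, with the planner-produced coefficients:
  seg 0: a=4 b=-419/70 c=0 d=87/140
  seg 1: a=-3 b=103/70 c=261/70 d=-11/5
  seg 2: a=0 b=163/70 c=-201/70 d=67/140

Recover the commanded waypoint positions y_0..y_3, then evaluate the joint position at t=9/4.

y_0=4 y_1=-3 y_2=0 y_3=-3
S(9/4) = -5451/2240

y_0 = S_0(0) = a_0 = 4
y_1 = S_1(0) = a_1 = -3
y_2 = S_2(0) = a_2 = 0
y_3 = S_2(2) = -3
t_q=9/4 is in segment 1 (τ=1/4); S_1(τ)=-5451/2240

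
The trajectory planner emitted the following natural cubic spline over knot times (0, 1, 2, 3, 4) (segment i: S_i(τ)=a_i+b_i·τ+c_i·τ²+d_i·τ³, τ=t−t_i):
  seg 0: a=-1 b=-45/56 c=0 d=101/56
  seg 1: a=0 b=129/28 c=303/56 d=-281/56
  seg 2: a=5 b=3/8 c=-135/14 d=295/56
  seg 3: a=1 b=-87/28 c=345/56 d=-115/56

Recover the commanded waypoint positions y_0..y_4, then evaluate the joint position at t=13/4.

y_0 = S_0(0) = a_0 = -1
y_1 = S_1(0) = a_1 = 0
y_2 = S_2(0) = a_2 = 5
y_3 = S_3(0) = a_3 = 1
y_4 = S_3(1) = 2
t_q=13/4 is in segment 3 (τ=1/4); S_3(τ)=295/512

y_0=-1 y_1=0 y_2=5 y_3=1 y_4=2
S(13/4) = 295/512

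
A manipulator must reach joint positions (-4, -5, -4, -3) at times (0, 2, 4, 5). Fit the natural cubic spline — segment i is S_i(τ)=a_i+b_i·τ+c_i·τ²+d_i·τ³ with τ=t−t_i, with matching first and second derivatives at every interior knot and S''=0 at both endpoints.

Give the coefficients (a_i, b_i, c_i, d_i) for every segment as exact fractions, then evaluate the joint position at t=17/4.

Δ: Δ0=-1/2, Δ1=1/2, Δ2=1
row 1: diag=8, rhs=6; c'=1/4, d'=3/4
row 2: denom=6−2·1/4=11/2; d'=(3−2·3/4)/(11/2)=3/11
back: M2=3/11
back: M1=3/4−1/4·3/11=15/22
M: M0=0, M1=15/22, M2=3/11, M3=0
seg 0: a=-4, c=M0/2=0, d=(M1−M0)/(6·2)=5/88, b=Δ0−h0·(2M0+M1)/6=-8/11
seg 1: a=-5, c=M1/2=15/44, d=(M2−M1)/(6·2)=-3/88, b=Δ1−h1·(2M1+M2)/6=-1/22
seg 2: a=-4, c=M2/2=3/22, d=(M3−M2)/(6·1)=-1/22, b=Δ2−h2·(2M2+M3)/6=10/11
t_q=17/4 → seg 2, τ=1/4; S=-4+10/11·τ+3/22·τ²+-1/22·τ³=-5301/1408

  seg 0: a=-4 b=-8/11 c=0 d=5/88
  seg 1: a=-5 b=-1/22 c=15/44 d=-3/88
  seg 2: a=-4 b=10/11 c=3/22 d=-1/22
S(17/4) = -5301/1408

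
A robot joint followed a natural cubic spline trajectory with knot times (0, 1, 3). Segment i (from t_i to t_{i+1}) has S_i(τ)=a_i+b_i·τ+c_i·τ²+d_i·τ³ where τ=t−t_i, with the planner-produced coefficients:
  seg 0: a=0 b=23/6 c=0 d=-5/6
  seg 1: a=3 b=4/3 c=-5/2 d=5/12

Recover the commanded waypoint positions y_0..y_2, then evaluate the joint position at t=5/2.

y_0=0 y_1=3 y_2=-1
S(5/2) = 25/32

y_0 = S_0(0) = a_0 = 0
y_1 = S_1(0) = a_1 = 3
y_2 = S_1(2) = -1
t_q=5/2 is in segment 1 (τ=3/2); S_1(τ)=25/32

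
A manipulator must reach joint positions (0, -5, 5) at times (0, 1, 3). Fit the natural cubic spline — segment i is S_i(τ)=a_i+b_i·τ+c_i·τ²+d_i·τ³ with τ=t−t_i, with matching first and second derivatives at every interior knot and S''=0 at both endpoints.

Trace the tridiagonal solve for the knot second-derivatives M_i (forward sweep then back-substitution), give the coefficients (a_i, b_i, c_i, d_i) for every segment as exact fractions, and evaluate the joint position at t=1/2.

Δ: Δ0=-5, Δ1=5
row 1: diag=6, rhs=60; c'=1/3, d'=10
back: M1=10
M: M0=0, M1=10, M2=0
seg 0: a=0, c=M0/2=0, d=(M1−M0)/(6·1)=5/3, b=Δ0−h0·(2M0+M1)/6=-20/3
seg 1: a=-5, c=M1/2=5, d=(M2−M1)/(6·2)=-5/6, b=Δ1−h1·(2M1+M2)/6=-5/3
t_q=1/2 → seg 0, τ=1/2; S=0+-20/3·τ+0·τ²+5/3·τ³=-25/8

  seg 0: a=0 b=-20/3 c=0 d=5/3
  seg 1: a=-5 b=-5/3 c=5 d=-5/6
S(1/2) = -25/8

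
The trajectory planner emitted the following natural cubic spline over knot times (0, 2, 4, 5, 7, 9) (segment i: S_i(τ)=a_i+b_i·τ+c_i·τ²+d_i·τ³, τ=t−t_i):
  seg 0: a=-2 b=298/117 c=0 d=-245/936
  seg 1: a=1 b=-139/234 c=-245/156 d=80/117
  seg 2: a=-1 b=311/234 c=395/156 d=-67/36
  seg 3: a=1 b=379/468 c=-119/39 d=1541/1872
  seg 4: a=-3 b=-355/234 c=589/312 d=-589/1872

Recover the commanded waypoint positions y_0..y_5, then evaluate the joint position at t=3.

y_0=-2 y_1=1 y_2=-1 y_3=1 y_4=-3 y_5=-1
S(3) = -25/52

y_0 = S_0(0) = a_0 = -2
y_1 = S_1(0) = a_1 = 1
y_2 = S_2(0) = a_2 = -1
y_3 = S_3(0) = a_3 = 1
y_4 = S_4(0) = a_4 = -3
y_5 = S_4(2) = -1
t_q=3 is in segment 1 (τ=1); S_1(τ)=-25/52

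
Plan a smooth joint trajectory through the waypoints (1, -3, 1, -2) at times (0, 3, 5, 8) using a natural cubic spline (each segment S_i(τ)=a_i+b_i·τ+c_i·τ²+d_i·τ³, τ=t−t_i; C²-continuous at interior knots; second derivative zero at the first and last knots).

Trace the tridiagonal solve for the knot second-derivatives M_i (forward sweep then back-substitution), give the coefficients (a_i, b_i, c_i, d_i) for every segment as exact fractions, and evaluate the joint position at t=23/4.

Δ: Δ0=-4/3, Δ1=2, Δ2=-1
row 1: diag=10, rhs=20; c'=1/5, d'=2
row 2: denom=10−2·1/5=48/5; d'=(-18−2·2)/(48/5)=-55/24
back: M2=-55/24
back: M1=2−1/5·-55/24=59/24
M: M0=0, M1=59/24, M2=-55/24, M3=0
seg 0: a=1, c=M0/2=0, d=(M1−M0)/(6·3)=59/432, b=Δ0−h0·(2M0+M1)/6=-41/16
seg 1: a=-3, c=M1/2=59/48, d=(M2−M1)/(6·2)=-19/48, b=Δ1−h1·(2M1+M2)/6=9/8
seg 2: a=1, c=M2/2=-55/48, d=(M3−M2)/(6·3)=55/432, b=Δ2−h2·(2M2+M3)/6=31/24
t_q=23/4 → seg 2, τ=3/4; S=1+31/24·τ+-55/48·τ²+55/432·τ³=1411/1024

  seg 0: a=1 b=-41/16 c=0 d=59/432
  seg 1: a=-3 b=9/8 c=59/48 d=-19/48
  seg 2: a=1 b=31/24 c=-55/48 d=55/432
S(23/4) = 1411/1024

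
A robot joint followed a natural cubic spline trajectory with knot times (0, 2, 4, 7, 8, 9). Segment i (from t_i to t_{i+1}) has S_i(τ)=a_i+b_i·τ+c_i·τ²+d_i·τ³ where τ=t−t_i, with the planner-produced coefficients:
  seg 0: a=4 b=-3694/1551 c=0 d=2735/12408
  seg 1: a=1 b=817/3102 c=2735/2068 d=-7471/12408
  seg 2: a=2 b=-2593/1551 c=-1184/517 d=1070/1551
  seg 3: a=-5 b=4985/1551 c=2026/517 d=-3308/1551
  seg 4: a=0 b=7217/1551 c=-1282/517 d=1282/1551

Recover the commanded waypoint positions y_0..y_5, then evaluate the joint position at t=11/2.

y_0=4 y_1=1 y_2=2 y_3=-5 y_4=0 y_5=3
S(11/2) = -6891/2068

y_0 = S_0(0) = a_0 = 4
y_1 = S_1(0) = a_1 = 1
y_2 = S_2(0) = a_2 = 2
y_3 = S_3(0) = a_3 = -5
y_4 = S_4(0) = a_4 = 0
y_5 = S_4(1) = 3
t_q=11/2 is in segment 2 (τ=3/2); S_2(τ)=-6891/2068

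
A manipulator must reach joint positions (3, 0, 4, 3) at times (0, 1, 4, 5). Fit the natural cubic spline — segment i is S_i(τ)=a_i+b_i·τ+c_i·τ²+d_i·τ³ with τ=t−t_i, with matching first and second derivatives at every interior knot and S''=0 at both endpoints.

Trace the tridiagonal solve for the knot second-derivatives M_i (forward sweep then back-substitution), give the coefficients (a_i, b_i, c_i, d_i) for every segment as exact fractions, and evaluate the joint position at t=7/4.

  seg 0: a=3 b=-124/33 c=0 d=25/33
  seg 1: a=0 b=-49/33 c=25/11 d=-4/9
  seg 2: a=4 b=5/33 c=-19/11 d=19/33
S(7/4) = -1/44

Δ: Δ0=-3, Δ1=4/3, Δ2=-1
row 1: diag=8, rhs=26; c'=3/8, d'=13/4
row 2: denom=8−3·3/8=55/8; d'=(-14−3·13/4)/(55/8)=-38/11
back: M2=-38/11
back: M1=13/4−3/8·-38/11=50/11
M: M0=0, M1=50/11, M2=-38/11, M3=0
seg 0: a=3, c=M0/2=0, d=(M1−M0)/(6·1)=25/33, b=Δ0−h0·(2M0+M1)/6=-124/33
seg 1: a=0, c=M1/2=25/11, d=(M2−M1)/(6·3)=-4/9, b=Δ1−h1·(2M1+M2)/6=-49/33
seg 2: a=4, c=M2/2=-19/11, d=(M3−M2)/(6·1)=19/33, b=Δ2−h2·(2M2+M3)/6=5/33
t_q=7/4 → seg 1, τ=3/4; S=0+-49/33·τ+25/11·τ²+-4/9·τ³=-1/44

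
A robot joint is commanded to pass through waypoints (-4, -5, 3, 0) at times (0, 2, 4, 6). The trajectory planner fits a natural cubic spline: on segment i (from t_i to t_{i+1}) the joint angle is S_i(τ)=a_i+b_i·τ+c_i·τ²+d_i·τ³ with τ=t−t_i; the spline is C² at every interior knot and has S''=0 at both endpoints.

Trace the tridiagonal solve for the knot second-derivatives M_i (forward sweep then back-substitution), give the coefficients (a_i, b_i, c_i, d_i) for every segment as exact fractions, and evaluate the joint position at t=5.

  seg 0: a=-4 b=-31/15 c=0 d=47/120
  seg 1: a=-5 b=79/30 c=47/20 d=-5/6
  seg 2: a=3 b=61/30 c=-53/20 d=53/120
S(5) = 113/40

Δ: Δ0=-1/2, Δ1=4, Δ2=-3/2
row 1: diag=8, rhs=27; c'=1/4, d'=27/8
row 2: denom=8−2·1/4=15/2; d'=(-33−2·27/8)/(15/2)=-53/10
back: M2=-53/10
back: M1=27/8−1/4·-53/10=47/10
M: M0=0, M1=47/10, M2=-53/10, M3=0
seg 0: a=-4, c=M0/2=0, d=(M1−M0)/(6·2)=47/120, b=Δ0−h0·(2M0+M1)/6=-31/15
seg 1: a=-5, c=M1/2=47/20, d=(M2−M1)/(6·2)=-5/6, b=Δ1−h1·(2M1+M2)/6=79/30
seg 2: a=3, c=M2/2=-53/20, d=(M3−M2)/(6·2)=53/120, b=Δ2−h2·(2M2+M3)/6=61/30
t_q=5 → seg 2, τ=1; S=3+61/30·τ+-53/20·τ²+53/120·τ³=113/40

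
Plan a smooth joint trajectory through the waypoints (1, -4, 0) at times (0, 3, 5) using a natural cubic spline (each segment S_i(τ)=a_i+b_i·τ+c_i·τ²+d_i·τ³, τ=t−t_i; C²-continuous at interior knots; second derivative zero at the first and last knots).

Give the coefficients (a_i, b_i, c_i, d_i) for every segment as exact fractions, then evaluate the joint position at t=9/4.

Δ: Δ0=-5/3, Δ1=2
row 1: diag=10, rhs=22; c'=1/5, d'=11/5
back: M1=11/5
M: M0=0, M1=11/5, M2=0
seg 0: a=1, c=M0/2=0, d=(M1−M0)/(6·3)=11/90, b=Δ0−h0·(2M0+M1)/6=-83/30
seg 1: a=-4, c=M1/2=11/10, d=(M2−M1)/(6·2)=-11/60, b=Δ1−h1·(2M1+M2)/6=8/15
t_q=9/4 → seg 0, τ=9/4; S=1+-83/30·τ+0·τ²+11/90·τ³=-2453/640

  seg 0: a=1 b=-83/30 c=0 d=11/90
  seg 1: a=-4 b=8/15 c=11/10 d=-11/60
S(9/4) = -2453/640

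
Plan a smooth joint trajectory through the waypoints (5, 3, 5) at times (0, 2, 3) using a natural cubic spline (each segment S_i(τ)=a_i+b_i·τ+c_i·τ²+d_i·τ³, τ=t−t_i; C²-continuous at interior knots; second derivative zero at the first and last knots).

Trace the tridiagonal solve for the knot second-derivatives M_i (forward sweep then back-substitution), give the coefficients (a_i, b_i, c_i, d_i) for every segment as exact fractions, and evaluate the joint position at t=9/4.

  seg 0: a=5 b=-2 c=0 d=1/4
  seg 1: a=3 b=1 c=3/2 d=-1/2
S(9/4) = 427/128

Δ: Δ0=-1, Δ1=2
row 1: diag=6, rhs=18; c'=1/6, d'=3
back: M1=3
M: M0=0, M1=3, M2=0
seg 0: a=5, c=M0/2=0, d=(M1−M0)/(6·2)=1/4, b=Δ0−h0·(2M0+M1)/6=-2
seg 1: a=3, c=M1/2=3/2, d=(M2−M1)/(6·1)=-1/2, b=Δ1−h1·(2M1+M2)/6=1
t_q=9/4 → seg 1, τ=1/4; S=3+1·τ+3/2·τ²+-1/2·τ³=427/128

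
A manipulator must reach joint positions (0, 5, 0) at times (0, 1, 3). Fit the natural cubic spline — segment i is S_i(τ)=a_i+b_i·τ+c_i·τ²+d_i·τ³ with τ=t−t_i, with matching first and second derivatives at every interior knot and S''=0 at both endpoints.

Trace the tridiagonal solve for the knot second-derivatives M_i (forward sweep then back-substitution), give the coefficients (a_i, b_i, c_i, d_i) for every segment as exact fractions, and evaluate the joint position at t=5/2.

Δ: Δ0=5, Δ1=-5/2
row 1: diag=6, rhs=-45; c'=1/3, d'=-15/2
back: M1=-15/2
M: M0=0, M1=-15/2, M2=0
seg 0: a=0, c=M0/2=0, d=(M1−M0)/(6·1)=-5/4, b=Δ0−h0·(2M0+M1)/6=25/4
seg 1: a=5, c=M1/2=-15/4, d=(M2−M1)/(6·2)=5/8, b=Δ1−h1·(2M1+M2)/6=5/2
t_q=5/2 → seg 1, τ=3/2; S=5+5/2·τ+-15/4·τ²+5/8·τ³=155/64

  seg 0: a=0 b=25/4 c=0 d=-5/4
  seg 1: a=5 b=5/2 c=-15/4 d=5/8
S(5/2) = 155/64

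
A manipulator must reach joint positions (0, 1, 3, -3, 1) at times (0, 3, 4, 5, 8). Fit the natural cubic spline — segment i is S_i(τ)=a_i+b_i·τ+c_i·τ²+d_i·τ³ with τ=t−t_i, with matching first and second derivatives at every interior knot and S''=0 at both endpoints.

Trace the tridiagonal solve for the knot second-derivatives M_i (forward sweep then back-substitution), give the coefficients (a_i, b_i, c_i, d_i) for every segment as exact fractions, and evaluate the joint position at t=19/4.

Δ: Δ0=1/3, Δ1=2, Δ2=-6, Δ3=4/3
row 1: diag=8, rhs=10; c'=1/8, d'=5/4
row 2: denom=4−1·1/8=31/8; d'=(-48−1·5/4)/(31/8)=-394/31
row 3: denom=8−1·8/31=240/31; d'=(44−1·-394/31)/(240/31)=293/40
back: M3=293/40
back: M2=-394/31−8/31·293/40=-73/5
back: M1=5/4−1/8·-73/5=123/40
M: M0=0, M1=123/40, M2=-73/5, M3=293/40, M4=0
seg 0: a=0, c=M0/2=0, d=(M1−M0)/(6·3)=41/240, b=Δ0−h0·(2M0+M1)/6=-289/240
seg 1: a=1, c=M1/2=123/80, d=(M2−M1)/(6·1)=-707/240, b=Δ1−h1·(2M1+M2)/6=409/120
seg 2: a=3, c=M2/2=-73/10, d=(M3−M2)/(6·1)=877/240, b=Δ2−h2·(2M2+M3)/6=-113/48
seg 3: a=-3, c=M3/2=293/80, d=(M4−M3)/(6·3)=-293/720, b=Δ3−h3·(2M3+M4)/6=-719/120
t_q=19/4 → seg 2, τ=3/4; S=3+-113/48·τ+-73/10·τ²+877/240·τ³=-6811/5120

  seg 0: a=0 b=-289/240 c=0 d=41/240
  seg 1: a=1 b=409/120 c=123/80 d=-707/240
  seg 2: a=3 b=-113/48 c=-73/10 d=877/240
  seg 3: a=-3 b=-719/120 c=293/80 d=-293/720
S(19/4) = -6811/5120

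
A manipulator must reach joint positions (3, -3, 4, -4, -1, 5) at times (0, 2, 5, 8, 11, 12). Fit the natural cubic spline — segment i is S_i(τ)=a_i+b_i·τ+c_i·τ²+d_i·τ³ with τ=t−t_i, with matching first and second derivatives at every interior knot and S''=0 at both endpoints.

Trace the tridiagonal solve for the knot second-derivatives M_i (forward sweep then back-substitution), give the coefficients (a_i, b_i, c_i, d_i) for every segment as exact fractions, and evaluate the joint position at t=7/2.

Δ: Δ0=-3, Δ1=7/3, Δ2=-8/3, Δ3=1, Δ4=6
row 1: diag=10, rhs=32; c'=3/10, d'=16/5
row 2: denom=12−3·3/10=111/10; d'=(-30−3·16/5)/(111/10)=-132/37
row 3: denom=12−3·10/37=414/37; d'=(22−3·-132/37)/(414/37)=605/207
row 4: denom=8−3·37/138=331/46; d'=(30−3·605/207)/(331/46)=2930/993
back: M4=2930/993
back: M3=605/207−37/138·2930/993=6350/2979
back: M2=-132/37−10/37·6350/2979=-12344/2979
back: M1=16/5−3/10·-12344/2979=4412/993
M: M0=0, M1=4412/993, M2=-12344/2979, M3=6350/2979, M4=2930/993, M5=0
seg 0: a=3, c=M0/2=0, d=(M1−M0)/(6·2)=1103/2979, b=Δ0−h0·(2M0+M1)/6=-13349/2979
seg 1: a=-3, c=M1/2=2206/993, d=(M2−M1)/(6·3)=-12790/26811, b=Δ1−h1·(2M1+M2)/6=-113/2979
seg 2: a=4, c=M2/2=-6172/2979, d=(M3−M2)/(6·3)=9347/26811, b=Δ2−h2·(2M2+M3)/6=1225/2979
seg 3: a=-4, c=M3/2=3175/2979, d=(M4−M3)/(6·3)=1220/26811, b=Δ3−h3·(2M3+M4)/6=-7766/2979
seg 4: a=-1, c=M4/2=1465/993, d=(M5−M4)/(6·1)=-1465/2979, b=Δ4−h4·(2M4+M5)/6=14944/2979
t_q=7/2 → seg 1, τ=3/2; S=-3+-113/2979·τ+2206/993·τ²+-12790/26811·τ³=439/1324

  seg 0: a=3 b=-13349/2979 c=0 d=1103/2979
  seg 1: a=-3 b=-113/2979 c=2206/993 d=-12790/26811
  seg 2: a=4 b=1225/2979 c=-6172/2979 d=9347/26811
  seg 3: a=-4 b=-7766/2979 c=3175/2979 d=1220/26811
  seg 4: a=-1 b=14944/2979 c=1465/993 d=-1465/2979
S(7/2) = 439/1324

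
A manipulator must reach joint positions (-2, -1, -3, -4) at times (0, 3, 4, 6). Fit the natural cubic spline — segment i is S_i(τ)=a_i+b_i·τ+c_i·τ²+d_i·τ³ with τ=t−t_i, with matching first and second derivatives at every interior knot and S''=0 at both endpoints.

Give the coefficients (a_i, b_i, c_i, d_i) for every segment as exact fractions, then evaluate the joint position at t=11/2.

Δ: Δ0=1/3, Δ1=-2, Δ2=-1/2
row 1: diag=8, rhs=-14; c'=1/8, d'=-7/4
row 2: denom=6−1·1/8=47/8; d'=(9−1·-7/4)/(47/8)=86/47
back: M2=86/47
back: M1=-7/4−1/8·86/47=-93/47
M: M0=0, M1=-93/47, M2=86/47, M3=0
seg 0: a=-2, c=M0/2=0, d=(M1−M0)/(6·3)=-31/282, b=Δ0−h0·(2M0+M1)/6=373/282
seg 1: a=-1, c=M1/2=-93/94, d=(M2−M1)/(6·1)=179/282, b=Δ1−h1·(2M1+M2)/6=-232/141
seg 2: a=-3, c=M2/2=43/47, d=(M3−M2)/(6·2)=-43/282, b=Δ2−h2·(2M2+M3)/6=-485/282
t_q=11/2 → seg 2, τ=3/2; S=-3+-485/282·τ+43/47·τ²+-43/282·τ³=-3035/752

  seg 0: a=-2 b=373/282 c=0 d=-31/282
  seg 1: a=-1 b=-232/141 c=-93/94 d=179/282
  seg 2: a=-3 b=-485/282 c=43/47 d=-43/282
S(11/2) = -3035/752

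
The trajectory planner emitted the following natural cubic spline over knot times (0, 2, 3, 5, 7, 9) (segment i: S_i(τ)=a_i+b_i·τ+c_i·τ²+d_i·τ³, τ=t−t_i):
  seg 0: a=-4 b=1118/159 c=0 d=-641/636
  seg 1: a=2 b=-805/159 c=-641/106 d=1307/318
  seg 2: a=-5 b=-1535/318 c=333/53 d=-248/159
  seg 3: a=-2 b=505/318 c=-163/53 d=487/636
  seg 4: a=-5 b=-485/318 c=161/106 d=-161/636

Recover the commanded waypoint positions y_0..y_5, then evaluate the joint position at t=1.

y_0=-4 y_1=2 y_2=-5 y_3=-2 y_4=-5 y_5=-4
S(1) = 429/212

y_0 = S_0(0) = a_0 = -4
y_1 = S_1(0) = a_1 = 2
y_2 = S_2(0) = a_2 = -5
y_3 = S_3(0) = a_3 = -2
y_4 = S_4(0) = a_4 = -5
y_5 = S_4(2) = -4
t_q=1 is in segment 0 (τ=1); S_0(τ)=429/212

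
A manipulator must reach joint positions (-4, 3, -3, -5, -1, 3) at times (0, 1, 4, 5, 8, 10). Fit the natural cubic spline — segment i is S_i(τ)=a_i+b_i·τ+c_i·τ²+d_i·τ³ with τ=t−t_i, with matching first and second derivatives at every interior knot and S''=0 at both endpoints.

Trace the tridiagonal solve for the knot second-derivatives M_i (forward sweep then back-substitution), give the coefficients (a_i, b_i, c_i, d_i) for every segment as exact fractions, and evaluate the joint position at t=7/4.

Δ: Δ0=7, Δ1=-2, Δ2=-2, Δ3=4/3, Δ4=2
row 1: diag=8, rhs=-54; c'=3/8, d'=-27/4
row 2: denom=8−3·3/8=55/8; d'=(0−3·-27/4)/(55/8)=162/55
row 3: denom=8−1·8/55=432/55; d'=(20−1·162/55)/(432/55)=469/216
row 4: denom=10−3·55/144=425/48; d'=(4−3·469/216)/(425/48)=-362/1275
back: M4=-362/1275
back: M3=469/216−55/144·-362/1275=1744/765
back: M2=162/55−8/55·1744/765=9998/3825
back: M1=-27/4−3/8·9998/3825=-9856/1275
M: M0=0, M1=-9856/1275, M2=9998/3825, M3=1744/765, M4=-362/1275, M5=0
seg 0: a=-4, c=M0/2=0, d=(M1−M0)/(6·1)=-4928/3825, b=Δ0−h0·(2M0+M1)/6=31703/3825
seg 1: a=3, c=M1/2=-4928/1275, d=(M2−M1)/(6·3)=19783/34425, b=Δ1−h1·(2M1+M2)/6=16919/3825
seg 2: a=-3, c=M2/2=4999/3825, d=(M3−M2)/(6·1)=-71/1275, b=Δ2−h2·(2M2+M3)/6=-12436/3825
seg 3: a=-5, c=M3/2=872/765, d=(M4−M3)/(6·3)=-4903/34425, b=Δ3−h3·(2M3+M4)/6=-181/225
seg 4: a=-1, c=M4/2=-181/1275, d=(M5−M4)/(6·2)=181/7650, b=Δ4−h4·(2M4+M5)/6=8374/3825
t_q=7/4 → seg 1, τ=3/4; S=3+16919/3825·τ+-4928/1275·τ²+19783/34425·τ³=119293/27200

  seg 0: a=-4 b=31703/3825 c=0 d=-4928/3825
  seg 1: a=3 b=16919/3825 c=-4928/1275 d=19783/34425
  seg 2: a=-3 b=-12436/3825 c=4999/3825 d=-71/1275
  seg 3: a=-5 b=-181/225 c=872/765 d=-4903/34425
  seg 4: a=-1 b=8374/3825 c=-181/1275 d=181/7650
S(7/4) = 119293/27200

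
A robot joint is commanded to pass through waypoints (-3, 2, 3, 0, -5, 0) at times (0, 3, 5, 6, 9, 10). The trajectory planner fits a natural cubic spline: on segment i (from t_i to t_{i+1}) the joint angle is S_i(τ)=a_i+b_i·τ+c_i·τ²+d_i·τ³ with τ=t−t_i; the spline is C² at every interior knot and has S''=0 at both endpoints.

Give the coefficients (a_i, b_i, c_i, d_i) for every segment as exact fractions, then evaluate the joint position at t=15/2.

  seg 0: a=-3 b=419/250 c=0 d=-7/6750
  seg 1: a=2 b=206/125 c=-7/750 d=-847/3000
  seg 2: a=3 b=-1333/750 c=-511/300 d=721/1500
  seg 3: a=0 b=-1871/500 c=-98/375 d=4289/13500
  seg 4: a=-5 b=817/250 c=1299/500 d=-433/500
S(15/2) = -4103/800

Δ: Δ0=5/3, Δ1=1/2, Δ2=-3, Δ3=-5/3, Δ4=5
row 1: diag=10, rhs=-7; c'=1/5, d'=-7/10
row 2: denom=6−2·1/5=28/5; d'=(-21−2·-7/10)/(28/5)=-7/2
row 3: denom=8−1·5/28=219/28; d'=(8−1·-7/2)/(219/28)=322/219
row 4: denom=8−3·28/73=500/73; d'=(40−3·322/219)/(500/73)=1299/250
back: M4=1299/250
back: M3=322/219−28/73·1299/250=-196/375
back: M2=-7/2−5/28·-196/375=-511/150
back: M1=-7/10−1/5·-511/150=-7/375
M: M0=0, M1=-7/375, M2=-511/150, M3=-196/375, M4=1299/250, M5=0
seg 0: a=-3, c=M0/2=0, d=(M1−M0)/(6·3)=-7/6750, b=Δ0−h0·(2M0+M1)/6=419/250
seg 1: a=2, c=M1/2=-7/750, d=(M2−M1)/(6·2)=-847/3000, b=Δ1−h1·(2M1+M2)/6=206/125
seg 2: a=3, c=M2/2=-511/300, d=(M3−M2)/(6·1)=721/1500, b=Δ2−h2·(2M2+M3)/6=-1333/750
seg 3: a=0, c=M3/2=-98/375, d=(M4−M3)/(6·3)=4289/13500, b=Δ3−h3·(2M3+M4)/6=-1871/500
seg 4: a=-5, c=M4/2=1299/500, d=(M5−M4)/(6·1)=-433/500, b=Δ4−h4·(2M4+M5)/6=817/250
t_q=15/2 → seg 3, τ=3/2; S=0+-1871/500·τ+-98/375·τ²+4289/13500·τ³=-4103/800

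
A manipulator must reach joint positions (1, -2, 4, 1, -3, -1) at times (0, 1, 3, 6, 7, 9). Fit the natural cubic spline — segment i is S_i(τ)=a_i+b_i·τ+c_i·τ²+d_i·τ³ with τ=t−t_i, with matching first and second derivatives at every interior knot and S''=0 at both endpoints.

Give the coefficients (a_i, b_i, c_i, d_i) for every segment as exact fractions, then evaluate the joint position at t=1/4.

  seg 0: a=1 b=-4829/1154 c=0 d=1367/1154
  seg 1: a=-2 b=-364/577 c=4101/1154 d=-1003/1154
  seg 2: a=4 b=1820/577 c=-1917/1154 d=319/3462
  seg 3: a=1 b=-4991/1154 c=-480/577 d=1335/1154
  seg 4: a=-3 b=-1453/577 c=3045/1154 d=-1015/2308
S(1/4) = -2041/73856

Δ: Δ0=-3, Δ1=3, Δ2=-1, Δ3=-4, Δ4=1
row 1: diag=6, rhs=36; c'=1/3, d'=6
row 2: denom=10−2·1/3=28/3; d'=(-24−2·6)/(28/3)=-27/7
row 3: denom=8−3·9/28=197/28; d'=(-18−3·-27/7)/(197/28)=-180/197
row 4: denom=6−1·28/197=1154/197; d'=(30−1·-180/197)/(1154/197)=3045/577
back: M4=3045/577
back: M3=-180/197−28/197·3045/577=-960/577
back: M2=-27/7−9/28·-960/577=-1917/577
back: M1=6−1/3·-1917/577=4101/577
M: M0=0, M1=4101/577, M2=-1917/577, M3=-960/577, M4=3045/577, M5=0
seg 0: a=1, c=M0/2=0, d=(M1−M0)/(6·1)=1367/1154, b=Δ0−h0·(2M0+M1)/6=-4829/1154
seg 1: a=-2, c=M1/2=4101/1154, d=(M2−M1)/(6·2)=-1003/1154, b=Δ1−h1·(2M1+M2)/6=-364/577
seg 2: a=4, c=M2/2=-1917/1154, d=(M3−M2)/(6·3)=319/3462, b=Δ2−h2·(2M2+M3)/6=1820/577
seg 3: a=1, c=M3/2=-480/577, d=(M4−M3)/(6·1)=1335/1154, b=Δ3−h3·(2M3+M4)/6=-4991/1154
seg 4: a=-3, c=M4/2=3045/1154, d=(M5−M4)/(6·2)=-1015/2308, b=Δ4−h4·(2M4+M5)/6=-1453/577
t_q=1/4 → seg 0, τ=1/4; S=1+-4829/1154·τ+0·τ²+1367/1154·τ³=-2041/73856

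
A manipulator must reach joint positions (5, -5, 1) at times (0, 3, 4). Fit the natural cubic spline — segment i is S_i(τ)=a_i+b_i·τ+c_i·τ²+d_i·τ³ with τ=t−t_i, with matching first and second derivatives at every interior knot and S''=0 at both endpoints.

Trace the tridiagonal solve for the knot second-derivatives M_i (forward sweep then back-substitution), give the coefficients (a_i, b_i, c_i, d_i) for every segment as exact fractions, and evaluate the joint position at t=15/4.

Δ: Δ0=-10/3, Δ1=6
row 1: diag=8, rhs=56; c'=1/8, d'=7
back: M1=7
M: M0=0, M1=7, M2=0
seg 0: a=5, c=M0/2=0, d=(M1−M0)/(6·3)=7/18, b=Δ0−h0·(2M0+M1)/6=-41/6
seg 1: a=-5, c=M1/2=7/2, d=(M2−M1)/(6·1)=-7/6, b=Δ1−h1·(2M1+M2)/6=11/3
t_q=15/4 → seg 1, τ=3/4; S=-5+11/3·τ+7/2·τ²+-7/6·τ³=-99/128

  seg 0: a=5 b=-41/6 c=0 d=7/18
  seg 1: a=-5 b=11/3 c=7/2 d=-7/6
S(15/4) = -99/128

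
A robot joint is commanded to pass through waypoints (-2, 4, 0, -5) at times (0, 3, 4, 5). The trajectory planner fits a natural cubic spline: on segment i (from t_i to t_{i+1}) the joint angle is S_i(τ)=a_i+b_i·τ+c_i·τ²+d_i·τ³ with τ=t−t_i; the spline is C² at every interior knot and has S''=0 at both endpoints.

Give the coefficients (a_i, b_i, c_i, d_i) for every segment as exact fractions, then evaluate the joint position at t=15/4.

  seg 0: a=-2 b=131/31 c=0 d=-23/93
  seg 1: a=4 b=-76/31 c=-69/31 d=21/31
  seg 2: a=0 b=-151/31 c=-6/31 d=2/31
S(15/4) = 2371/1984

Δ: Δ0=2, Δ1=-4, Δ2=-5
row 1: diag=8, rhs=-36; c'=1/8, d'=-9/2
row 2: denom=4−1·1/8=31/8; d'=(-6−1·-9/2)/(31/8)=-12/31
back: M2=-12/31
back: M1=-9/2−1/8·-12/31=-138/31
M: M0=0, M1=-138/31, M2=-12/31, M3=0
seg 0: a=-2, c=M0/2=0, d=(M1−M0)/(6·3)=-23/93, b=Δ0−h0·(2M0+M1)/6=131/31
seg 1: a=4, c=M1/2=-69/31, d=(M2−M1)/(6·1)=21/31, b=Δ1−h1·(2M1+M2)/6=-76/31
seg 2: a=0, c=M2/2=-6/31, d=(M3−M2)/(6·1)=2/31, b=Δ2−h2·(2M2+M3)/6=-151/31
t_q=15/4 → seg 1, τ=3/4; S=4+-76/31·τ+-69/31·τ²+21/31·τ³=2371/1984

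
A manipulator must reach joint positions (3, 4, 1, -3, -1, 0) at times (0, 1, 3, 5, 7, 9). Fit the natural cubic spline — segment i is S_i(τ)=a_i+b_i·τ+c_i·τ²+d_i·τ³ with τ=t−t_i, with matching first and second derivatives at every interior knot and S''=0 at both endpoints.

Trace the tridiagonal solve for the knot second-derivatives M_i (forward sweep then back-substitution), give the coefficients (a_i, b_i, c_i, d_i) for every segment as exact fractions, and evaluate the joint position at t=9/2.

  seg 0: a=3 b=71/51 c=0 d=-20/51
  seg 1: a=4 b=11/51 c=-20/17 d=65/408
  seg 2: a=1 b=-263/102 c=-15/68 d=13/51
  seg 3: a=-3 b=-41/102 c=89/68 d=-31/102
  seg 4: a=-1 b=121/102 c=-35/68 d=35/408
S(9/2) = -681/272

Δ: Δ0=1, Δ1=-3/2, Δ2=-2, Δ3=1, Δ4=1/2
row 1: diag=6, rhs=-15; c'=1/3, d'=-5/2
row 2: denom=8−2·1/3=22/3; d'=(-3−2·-5/2)/(22/3)=3/11
row 3: denom=8−2·3/11=82/11; d'=(18−2·3/11)/(82/11)=96/41
row 4: denom=8−2·11/41=306/41; d'=(-3−2·96/41)/(306/41)=-35/34
back: M4=-35/34
back: M3=96/41−11/41·-35/34=89/34
back: M2=3/11−3/11·89/34=-15/34
back: M1=-5/2−1/3·-15/34=-40/17
M: M0=0, M1=-40/17, M2=-15/34, M3=89/34, M4=-35/34, M5=0
seg 0: a=3, c=M0/2=0, d=(M1−M0)/(6·1)=-20/51, b=Δ0−h0·(2M0+M1)/6=71/51
seg 1: a=4, c=M1/2=-20/17, d=(M2−M1)/(6·2)=65/408, b=Δ1−h1·(2M1+M2)/6=11/51
seg 2: a=1, c=M2/2=-15/68, d=(M3−M2)/(6·2)=13/51, b=Δ2−h2·(2M2+M3)/6=-263/102
seg 3: a=-3, c=M3/2=89/68, d=(M4−M3)/(6·2)=-31/102, b=Δ3−h3·(2M3+M4)/6=-41/102
seg 4: a=-1, c=M4/2=-35/68, d=(M5−M4)/(6·2)=35/408, b=Δ4−h4·(2M4+M5)/6=121/102
t_q=9/2 → seg 2, τ=3/2; S=1+-263/102·τ+-15/68·τ²+13/51·τ³=-681/272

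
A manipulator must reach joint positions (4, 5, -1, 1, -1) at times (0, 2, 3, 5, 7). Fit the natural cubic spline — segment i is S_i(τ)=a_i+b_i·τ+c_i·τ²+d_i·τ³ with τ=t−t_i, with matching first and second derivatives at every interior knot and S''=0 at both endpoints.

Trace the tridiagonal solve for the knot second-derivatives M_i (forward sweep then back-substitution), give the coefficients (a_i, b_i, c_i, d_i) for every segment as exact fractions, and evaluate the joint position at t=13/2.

  seg 0: a=4 b=205/64 c=0 d=-173/256
  seg 1: a=5 b=-157/32 c=-519/128 d=379/128
  seg 2: a=-1 b=-529/128 c=309/64 d=-579/512
  seg 3: a=1 b=103/64 c=-501/256 d=167/512
S(13/2) = 457/4096

Δ: Δ0=1/2, Δ1=-6, Δ2=1, Δ3=-1
row 1: diag=6, rhs=-39; c'=1/6, d'=-13/2
row 2: denom=6−1·1/6=35/6; d'=(42−1·-13/2)/(35/6)=291/35
row 3: denom=8−2·12/35=256/35; d'=(-12−2·291/35)/(256/35)=-501/128
back: M3=-501/128
back: M2=291/35−12/35·-501/128=309/32
back: M1=-13/2−1/6·309/32=-519/64
M: M0=0, M1=-519/64, M2=309/32, M3=-501/128, M4=0
seg 0: a=4, c=M0/2=0, d=(M1−M0)/(6·2)=-173/256, b=Δ0−h0·(2M0+M1)/6=205/64
seg 1: a=5, c=M1/2=-519/128, d=(M2−M1)/(6·1)=379/128, b=Δ1−h1·(2M1+M2)/6=-157/32
seg 2: a=-1, c=M2/2=309/64, d=(M3−M2)/(6·2)=-579/512, b=Δ2−h2·(2M2+M3)/6=-529/128
seg 3: a=1, c=M3/2=-501/256, d=(M4−M3)/(6·2)=167/512, b=Δ3−h3·(2M3+M4)/6=103/64
t_q=13/2 → seg 3, τ=3/2; S=1+103/64·τ+-501/256·τ²+167/512·τ³=457/4096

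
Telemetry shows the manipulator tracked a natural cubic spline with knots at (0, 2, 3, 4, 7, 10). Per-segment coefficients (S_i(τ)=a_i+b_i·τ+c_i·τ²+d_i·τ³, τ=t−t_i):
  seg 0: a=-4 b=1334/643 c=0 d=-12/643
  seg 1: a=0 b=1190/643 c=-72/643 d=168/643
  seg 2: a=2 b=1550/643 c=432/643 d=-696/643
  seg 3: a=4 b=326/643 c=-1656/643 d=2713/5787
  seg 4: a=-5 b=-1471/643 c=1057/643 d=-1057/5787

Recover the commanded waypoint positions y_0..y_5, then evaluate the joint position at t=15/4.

y_0 = S_0(0) = a_0 = -4
y_1 = S_1(0) = a_1 = 0
y_2 = S_2(0) = a_2 = 2
y_3 = S_3(0) = a_3 = 4
y_4 = S_4(0) = a_4 = -5
y_5 = S_4(3) = -2
t_q=15/4 is in segment 2 (τ=3/4); S_2(τ)=19183/5144

y_0=-4 y_1=0 y_2=2 y_3=4 y_4=-5 y_5=-2
S(15/4) = 19183/5144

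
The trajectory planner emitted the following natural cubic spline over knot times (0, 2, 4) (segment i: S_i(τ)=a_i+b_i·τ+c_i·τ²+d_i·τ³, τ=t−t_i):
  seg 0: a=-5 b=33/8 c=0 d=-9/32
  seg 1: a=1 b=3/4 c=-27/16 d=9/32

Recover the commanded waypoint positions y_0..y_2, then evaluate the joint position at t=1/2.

y_0 = S_0(0) = a_0 = -5
y_1 = S_1(0) = a_1 = 1
y_2 = S_1(2) = -2
t_q=1/2 is in segment 0 (τ=1/2); S_0(τ)=-761/256

y_0=-5 y_1=1 y_2=-2
S(1/2) = -761/256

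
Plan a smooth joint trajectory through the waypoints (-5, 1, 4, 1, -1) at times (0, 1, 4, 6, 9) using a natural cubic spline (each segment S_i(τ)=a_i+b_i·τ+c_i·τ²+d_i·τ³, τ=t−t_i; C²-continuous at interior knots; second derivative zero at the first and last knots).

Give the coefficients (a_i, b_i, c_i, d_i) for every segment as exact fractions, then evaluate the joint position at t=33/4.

  seg 0: a=-5 b=2234/339 c=0 d=-200/339
  seg 1: a=1 b=1634/339 c=-200/113 d=505/3051
  seg 2: a=4 b=-451/339 c=-95/339 d=265/2712
  seg 3: a=1 b=-289/226 c=415/1356 d=-415/12204
S(33/4) = -20689/28928

Δ: Δ0=6, Δ1=1, Δ2=-3/2, Δ3=-2/3
row 1: diag=8, rhs=-30; c'=3/8, d'=-15/4
row 2: denom=10−3·3/8=71/8; d'=(-15−3·-15/4)/(71/8)=-30/71
row 3: denom=10−2·16/71=678/71; d'=(5−2·-30/71)/(678/71)=415/678
back: M3=415/678
back: M2=-30/71−16/71·415/678=-190/339
back: M1=-15/4−3/8·-190/339=-400/113
M: M0=0, M1=-400/113, M2=-190/339, M3=415/678, M4=0
seg 0: a=-5, c=M0/2=0, d=(M1−M0)/(6·1)=-200/339, b=Δ0−h0·(2M0+M1)/6=2234/339
seg 1: a=1, c=M1/2=-200/113, d=(M2−M1)/(6·3)=505/3051, b=Δ1−h1·(2M1+M2)/6=1634/339
seg 2: a=4, c=M2/2=-95/339, d=(M3−M2)/(6·2)=265/2712, b=Δ2−h2·(2M2+M3)/6=-451/339
seg 3: a=1, c=M3/2=415/1356, d=(M4−M3)/(6·3)=-415/12204, b=Δ3−h3·(2M3+M4)/6=-289/226
t_q=33/4 → seg 3, τ=9/4; S=1+-289/226·τ+415/1356·τ²+-415/12204·τ³=-20689/28928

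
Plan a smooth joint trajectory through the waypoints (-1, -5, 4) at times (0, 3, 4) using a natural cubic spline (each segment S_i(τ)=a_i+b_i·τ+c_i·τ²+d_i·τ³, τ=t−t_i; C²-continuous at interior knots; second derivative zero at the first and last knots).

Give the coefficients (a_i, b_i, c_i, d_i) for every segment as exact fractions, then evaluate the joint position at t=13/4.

  seg 0: a=-1 b=-125/24 c=0 d=31/72
  seg 1: a=-5 b=77/12 c=31/8 d=-31/24
S(13/4) = -1625/512

Δ: Δ0=-4/3, Δ1=9
row 1: diag=8, rhs=62; c'=1/8, d'=31/4
back: M1=31/4
M: M0=0, M1=31/4, M2=0
seg 0: a=-1, c=M0/2=0, d=(M1−M0)/(6·3)=31/72, b=Δ0−h0·(2M0+M1)/6=-125/24
seg 1: a=-5, c=M1/2=31/8, d=(M2−M1)/(6·1)=-31/24, b=Δ1−h1·(2M1+M2)/6=77/12
t_q=13/4 → seg 1, τ=1/4; S=-5+77/12·τ+31/8·τ²+-31/24·τ³=-1625/512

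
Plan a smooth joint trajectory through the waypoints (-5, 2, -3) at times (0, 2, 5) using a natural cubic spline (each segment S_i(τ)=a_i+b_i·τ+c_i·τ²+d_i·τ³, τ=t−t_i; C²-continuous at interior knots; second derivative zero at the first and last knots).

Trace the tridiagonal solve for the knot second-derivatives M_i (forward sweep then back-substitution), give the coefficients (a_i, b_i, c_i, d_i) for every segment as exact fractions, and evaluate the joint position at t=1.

  seg 0: a=-5 b=68/15 c=0 d=-31/120
  seg 1: a=2 b=43/30 c=-31/20 d=31/180
S(1) = -29/40

Δ: Δ0=7/2, Δ1=-5/3
row 1: diag=10, rhs=-31; c'=3/10, d'=-31/10
back: M1=-31/10
M: M0=0, M1=-31/10, M2=0
seg 0: a=-5, c=M0/2=0, d=(M1−M0)/(6·2)=-31/120, b=Δ0−h0·(2M0+M1)/6=68/15
seg 1: a=2, c=M1/2=-31/20, d=(M2−M1)/(6·3)=31/180, b=Δ1−h1·(2M1+M2)/6=43/30
t_q=1 → seg 0, τ=1; S=-5+68/15·τ+0·τ²+-31/120·τ³=-29/40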